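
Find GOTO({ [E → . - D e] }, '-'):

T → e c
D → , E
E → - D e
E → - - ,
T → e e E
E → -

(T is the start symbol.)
{ [D → . , E], [E → - . D e] }

GOTO(I, '-') = CLOSURE({ [A → αX.β] : [A → α.Xβ] ∈ I, X = '-' })

Items with dot before '-', with the dot advanced:
  [E → . - D e] → [E → - . D e]
Closure of the advanced items:
  [E → - . D e] has the dot before D: add [D → . , E]

GOTO = { [D → . , E], [E → - . D e] }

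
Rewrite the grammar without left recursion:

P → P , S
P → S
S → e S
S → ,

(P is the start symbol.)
P → S P'
P' → , S P'
P' → ε
S → e S
S → ,

P is directly left-recursive. The standard transformation for
  A → A α₁ | ... | A α_m | β₁ | ... | β_n
is
  A  → β₁ A' | ... | β_n A'
  A' → α₁ A' | ... | α_m A' | ε

P → S becomes P → S P'
P → P , S becomes P' → , S P'
Add P' → ε

Productions for other non-terminals are unchanged:
  S → e S
  S → ,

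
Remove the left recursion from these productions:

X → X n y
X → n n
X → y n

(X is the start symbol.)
X → n n X'
X → y n X'
X' → n y X'
X' → ε

X is directly left-recursive. The standard transformation for
  A → A α₁ | ... | A α_m | β₁ | ... | β_n
is
  A  → β₁ A' | ... | β_n A'
  A' → α₁ A' | ... | α_m A' | ε

X → n n becomes X → n n X'
X → y n becomes X → y n X'
X → X n y becomes X' → n y X'
Add X' → ε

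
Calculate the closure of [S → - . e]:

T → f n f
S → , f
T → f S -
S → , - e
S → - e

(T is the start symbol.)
To compute CLOSURE, for each item [A → α.Bβ] where B is a non-terminal, add [B → .γ] for all productions B → γ; repeat for the newly added items until nothing changes.

Start with: [S → - . e]
The dot precedes the terminal e, so nothing is added.

CLOSURE = { [S → - . e] }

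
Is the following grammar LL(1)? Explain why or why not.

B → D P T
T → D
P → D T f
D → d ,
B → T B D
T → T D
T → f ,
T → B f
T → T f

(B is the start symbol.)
No. Predict set conflict for B: { 'd' }

Relevant sets:
  FIRST(D) = { 'd' }
  FIRST(T) = { 'd', 'f' }
  FIRST(B) = { 'd', 'f' }

For B:
  PREDICT(B → D P T) = { 'd' }
  PREDICT(B → T B D) = { 'd', 'f' }
For T:
  PREDICT(T → D) = { 'd' }
  PREDICT(T → T D) = { 'd', 'f' }
  PREDICT(T → f ',') = { 'f' }
  PREDICT(T → B f) = { 'd', 'f' }
  PREDICT(T → T f) = { 'd', 'f' }
P, D have a single production, so nothing to check there.

Conflict found: Predict set conflict for B: { 'd' }
The grammar is NOT LL(1).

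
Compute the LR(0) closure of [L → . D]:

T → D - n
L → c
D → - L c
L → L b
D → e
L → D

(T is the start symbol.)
{ [D → . - L c], [D → . e], [L → . D] }

To compute CLOSURE, for each item [A → α.Bβ] where B is a non-terminal, add [B → .γ] for all productions B → γ; repeat for the newly added items until nothing changes.

Start with: [L → . D]
  [L → . D] has the dot before D: add [D → . - L c], [D → . e]
No further items can be added.

CLOSURE = { [D → . - L c], [D → . e], [L → . D] }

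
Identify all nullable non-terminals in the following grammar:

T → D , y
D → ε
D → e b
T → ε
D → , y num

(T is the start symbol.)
{ 'D', 'T' }

A non-terminal is nullable if it can derive ε (the empty string): either it has an ε-production, or it has a production whose right-hand side consists entirely of nullable non-terminals.

ε-productions: D → ε, T → ε
So D, T are immediately nullable.
Every non-terminal is now nullable.
Nullable = { 'D', 'T' }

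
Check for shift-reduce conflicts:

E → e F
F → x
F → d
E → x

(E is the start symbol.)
No shift-reduce conflicts

A shift-reduce conflict occurs when an LR(0) state has both:
  - a complete (reduce) item [A → α .] (dot at the end), and
  - a shift item [B → β . c γ] (dot before a terminal).

Augment with E' → E and build the canonical LR(0) collection (I0 = CLOSURE({[E' → . E]}), then GOTO on every symbol after a dot until no new states appear). It has 7 states:
  I0: { [E → . e F], [E → . x], [E' → . E] }  — shift
  I1: { [E' → E .] }  — accept
  I2: { [E → e . F], [F → . d], [F → . x] }  — shift
  I3: { [E → x .] }  — reduce
  I4: { [E → e F .] }  — reduce
  I5: { [F → d .] }  — reduce
  I6: { [F → x .] }  — reduce

No state contains both a complete item and a shift item.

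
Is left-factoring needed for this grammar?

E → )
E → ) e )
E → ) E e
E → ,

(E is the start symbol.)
Yes, E has productions with common prefix ')'

Left-factoring is needed when two productions for the same non-terminal
share a common prefix on the right-hand side.

Productions for E:
  E → )
  E → ) e )
  E → ) E e
  E → ,

Found common prefix ')' in productions for E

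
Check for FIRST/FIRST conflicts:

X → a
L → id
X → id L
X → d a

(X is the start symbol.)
A FIRST/FIRST conflict occurs when two productions N → α and N → β for the same non-terminal have FIRST(α) ∩ FIRST(β) ≠ ∅ (with ε ∈ FIRST of a nullable right-hand side, so two nullable alternatives also conflict).

Productions for X:
  X → a: FIRST = { 'a' }
  X → id L: FIRST = { 'id' }
  X → d a: FIRST = { 'd' }
L has only one production, so no FIRST/FIRST conflict is possible there.

All alternatives of each non-terminal have pairwise disjoint FIRST sets.

Answer: No FIRST/FIRST conflicts.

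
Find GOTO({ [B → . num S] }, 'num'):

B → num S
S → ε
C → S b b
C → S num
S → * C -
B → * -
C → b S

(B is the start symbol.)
{ [B → num . S], [S → . * C -], [S → .] }

GOTO(I, 'num') = CLOSURE({ [A → αX.β] : [A → α.Xβ] ∈ I, X = 'num' })

Items with dot before 'num', with the dot advanced:
  [B → . num S] → [B → num . S]
Closure of the advanced items:
  [B → num . S] has the dot before S: add [S → .], [S → . * C -]

GOTO = { [B → num . S], [S → . * C -], [S → .] }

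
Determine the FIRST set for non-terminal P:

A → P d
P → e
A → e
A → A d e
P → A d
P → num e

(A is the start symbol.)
To compute FIRST(P), examine every production with P on the left-hand side, reading each right-hand side left to right until a non-nullable symbol is reached.

FIRST sets of the other non-terminals involved (by the same procedure, iterated to a fixed point):
  FIRST(A) = { 'e', 'num' }

From P → e:
  - e is a terminal: add 'e' and stop
From P → A d:
  - A is a non-terminal: add FIRST(A) \ {ε} = { 'e', 'num' }
    A is not nullable, so stop
From P → num e:
  - num is a terminal: add 'num' and stop

Collecting: FIRST(P) = { 'e', 'num' }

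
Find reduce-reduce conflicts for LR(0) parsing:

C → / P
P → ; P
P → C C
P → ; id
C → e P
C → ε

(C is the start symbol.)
Augment with C' → C and build the canonical LR(0) collection (I0 = CLOSURE({[C' → . C]}), then GOTO on every symbol after a dot until no new states appear). It has 11 states:
  I0: { [C → . / P], [C → . e P], [C → .], [C' → . C] }  — shift, reduce
  I1: { [C → . / P], [C → . e P], [C → .], [C → / . P], [P → . ; P], [P → . ; id], [P → . C C] }  — shift, reduce
  I2: { [C' → C .] }  — accept
  I3: { [C → . / P], [C → . e P], [C → .], [C → e . P], [P → . ; P], [P → . ; id], [P → . C C] }  — shift, reduce
  I4: { [C → . / P], [C → . e P], [C → .], [P → . ; P], [P → . ; id], [P → . C C], [P → ; . P], [P → ; . id] }  — shift, reduce
  I5: { [C → . / P], [C → . e P], [C → .], [P → C . C] }  — shift, reduce
  I6: { [C → e P .] }  — reduce
  I7: { [P → C C .] }  — reduce
  I8: { [P → ; P .] }  — reduce
  I9: { [P → ; id .] }  — reduce
  I10: { [C → / P .] }  — reduce

No state contains more than one complete item.

Answer: No reduce-reduce conflicts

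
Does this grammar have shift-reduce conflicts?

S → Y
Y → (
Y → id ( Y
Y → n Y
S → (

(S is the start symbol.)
No shift-reduce conflicts

A shift-reduce conflict occurs when an LR(0) state has both:
  - a complete (reduce) item [A → α .] (dot at the end), and
  - a shift item [B → β . c γ] (dot before a terminal).

Augment with S' → S and build the canonical LR(0) collection (I0 = CLOSURE({[S' → . S]}), then GOTO on every symbol after a dot until no new states appear). It has 10 states:
  I0: { [S → . (], [S → . Y], [S' → . S], [Y → . (], [Y → . id ( Y], [Y → . n Y] }  — shift
  I1: { [S → ( .], [Y → ( .] }  — 2 reduces
  I2: { [S' → S .] }  — accept
  I3: { [S → Y .] }  — reduce
  I4: { [Y → id . ( Y] }  — shift
  I5: { [Y → . (], [Y → . id ( Y], [Y → . n Y], [Y → n . Y] }  — shift
  I6: { [Y → ( .] }  — reduce
  I7: { [Y → n Y .] }  — reduce
  I8: { [Y → . (], [Y → . id ( Y], [Y → . n Y], [Y → id ( . Y] }  — shift
  I9: { [Y → id ( Y .] }  — reduce

No state contains both a complete item and a shift item.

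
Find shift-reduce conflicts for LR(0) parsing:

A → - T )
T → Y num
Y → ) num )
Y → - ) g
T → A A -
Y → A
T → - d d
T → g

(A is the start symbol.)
A shift-reduce conflict occurs when an LR(0) state has both:
  - a complete (reduce) item [A → α .] (dot at the end), and
  - a shift item [B → β . c γ] (dot before a terminal).

Augment with A' → A and build the canonical LR(0) collection (I0 = CLOSURE({[A' → . A]}), then GOTO on every symbol after a dot until no new states appear). It has 19 states:
  I0: { [A → . - T )], [A' → . A] }  — shift
  I1: { [A → - . T )], [A → . - T )], [T → . - d d], [T → . A A -], [T → . Y num], [T → . g], [Y → . ) num )], [Y → . - ) g], [Y → . A] }  — shift
  I2: { [A' → A .] }  — accept
  I3: { [Y → ) . num )] }  — shift
  I4: { [A → - . T )], [A → . - T )], [T → - . d d], [T → . - d d], [T → . A A -], [T → . Y num], [T → . g], [Y → - . ) g], [Y → . ) num )], [Y → . - ) g], [Y → . A] }  — shift
  I5: { [A → . - T )], [T → A . A -], [Y → A .] }  — shift, reduce
  I6: { [A → - T . )] }  — shift
  I7: { [T → Y . num] }  — shift
  I8: { [T → g .] }  — reduce
  I9: { [T → Y num .] }  — reduce
  I10: { [A → - T ) .] }  — reduce
  I11: { [T → A A . -] }  — shift
  I12: { [T → A A - .] }  — reduce
  I13: { [Y → ) . num )], [Y → - ) . g] }  — shift
  I14: { [T → - d . d] }  — shift
  I15: { [T → - d d .] }  — reduce
  I16: { [Y → - ) g .] }  — reduce
  I17: { [Y → ) num . )] }  — shift
  I18: { [Y → ) num ) .] }  — reduce

I5 contains reduce item [Y → A .] and shift item [A → . - T )] — shift-reduce conflict.

Answer: Yes — I5: [Y → A .] vs [A → . - T )]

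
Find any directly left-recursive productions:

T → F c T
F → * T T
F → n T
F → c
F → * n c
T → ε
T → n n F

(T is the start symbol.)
Direct left recursion occurs when N → N α for some non-terminal N (the right-hand side begins with the left-hand side itself).

T → F c T: starts with F
F → * T T: starts with '*'
F → n T: starts with n
F → c: starts with c
F → * n c: starts with '*'
T → ε: starts with ε
T → n n F: starts with n

No direct left recursion found.

Answer: No direct left recursion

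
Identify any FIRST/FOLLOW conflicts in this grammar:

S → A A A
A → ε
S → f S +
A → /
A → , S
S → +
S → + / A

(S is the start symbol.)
Nullable non-terminals: A, S.
FIRST sets used below: FIRST(A) = { ',', '/', ε }

A: nullable alternative(s) A → ε; FOLLOW(A) = { $, '+', ',', '/' }
  A → ε: FIRST \ {ε} = { } — this is the only nullable alternative, skip
  A → /: FIRST \ {ε} = { '/' } — overlaps FOLLOW(A) on { '/' }: CONFLICT
  A → , S: FIRST \ {ε} = { ',' } — overlaps FOLLOW(A) on { ',' }: CONFLICT

S: nullable alternative(s) S → A A A; FOLLOW(S) = { $, '+', ',', '/' }
  S → A A A: FIRST \ {ε} = { ',', '/' } — this is the only nullable alternative, skip
  S → f S +: FIRST \ {ε} = { 'f' } — disjoint from FOLLOW(S)
  S → +: FIRST \ {ε} = { '+' } — overlaps FOLLOW(S) on { '+' }: CONFLICT
  S → + / A: FIRST \ {ε} = { '+' } — overlaps FOLLOW(S) on { '+' }: CONFLICT

So the grammar has 4 FIRST/FOLLOW conflicts (marked CONFLICT above).

Answer: Yes. S → '+' with FOLLOW(S) on { '+' }; S → '+' '/' A with FOLLOW(S) on { '+' }; A → '/' with FOLLOW(A) on { '/' }; A → ',' S with FOLLOW(A) on { ',' }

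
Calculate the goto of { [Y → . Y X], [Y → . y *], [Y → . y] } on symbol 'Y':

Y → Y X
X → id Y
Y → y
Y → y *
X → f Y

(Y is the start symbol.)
GOTO(I, 'Y') = CLOSURE({ [A → αX.β] : [A → α.Xβ] ∈ I, X = 'Y' })

Items with dot before 'Y', with the dot advanced:
  [Y → . Y X] → [Y → Y . X]
Closure of the advanced items:
  [Y → Y . X] has the dot before X: add [X → . id Y], [X → . f Y]

GOTO = { [X → . f Y], [X → . id Y], [Y → Y . X] }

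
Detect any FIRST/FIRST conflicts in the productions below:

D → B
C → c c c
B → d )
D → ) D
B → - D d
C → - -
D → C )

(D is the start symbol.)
Yes. D → B / D → C ')' on { '-' }

A FIRST/FIRST conflict occurs when two productions N → α and N → β for the same non-terminal have FIRST(α) ∩ FIRST(β) ≠ ∅ (with ε ∈ FIRST of a nullable right-hand side, so two nullable alternatives also conflict).

FIRST sets of the non-terminals at (or reachable through a nullable prefix from) the front of some alternative:
  FIRST(B) = { '-', 'd' }
  FIRST(C) = { '-', 'c' }

Productions for D:
  D → B: FIRST = { '-', 'd' }
  D → ) D: FIRST = { ')' }
  D → C ): FIRST = { '-', 'c' }
Productions for C:
  C → c c c: FIRST = { 'c' }
  C → - -: FIRST = { '-' }
Productions for B:
  B → d ): FIRST = { 'd' }
  B → - D d: FIRST = { '-' }

Conflict for D: D → B and D → C )
  Overlap: { '-' }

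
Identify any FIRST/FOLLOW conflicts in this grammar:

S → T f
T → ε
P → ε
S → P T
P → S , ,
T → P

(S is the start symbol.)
A FIRST/FOLLOW conflict occurs when a non-terminal N has a nullable alternative N → β (β ⇒* ε) and another alternative N → α with FIRST(α) ∩ FOLLOW(N) ≠ ∅: on such a lookahead the parser cannot decide between expanding α and letting N vanish via β.

Nullable non-terminals: P, S, T.
FIRST sets used below: FIRST(S) = { ',', 'f', ε }, FIRST(T) = { ',', 'f', ε }, FIRST(P) = { ',', 'f', ε }

P: nullable alternative(s) P → ε; FOLLOW(P) = { $, ',', 'f' }
  P → ε: FIRST \ {ε} = { } — this is the only nullable alternative, skip
  P → S , ,: FIRST \ {ε} = { ',', 'f' } — overlaps FOLLOW(P) on { ',', 'f' }: CONFLICT

S: nullable alternative(s) S → P T; FOLLOW(S) = { $, ',' }
  S → T f: FIRST \ {ε} = { ',', 'f' } — overlaps FOLLOW(S) on { ',' }: CONFLICT
  S → P T: FIRST \ {ε} = { ',', 'f' } — this is the only nullable alternative, skip

T: nullable alternative(s) T → ε, T → P; FOLLOW(T) = { $, ',', 'f' }
  T → ε: FIRST \ {ε} = { } — disjoint from FOLLOW(T)
  T → P: FIRST \ {ε} = { ',', 'f' } — overlaps FOLLOW(T) on { ',', 'f' }: CONFLICT

So the grammar has 3 FIRST/FOLLOW conflicts (marked CONFLICT above).

Answer: Yes. S → T f with FOLLOW(S) on { ',' }; T → P with FOLLOW(T) on { ',', 'f' }; P → S ',' ',' with FOLLOW(P) on { ',', 'f' }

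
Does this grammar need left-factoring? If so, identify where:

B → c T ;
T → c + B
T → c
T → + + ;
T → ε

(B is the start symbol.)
Yes, T has productions with common prefix 'c'

Left-factoring is needed when two productions for the same non-terminal
share a common prefix on the right-hand side.

Productions for T:
  T → c + B
  T → c
  T → + + ;
  T → ε

Found common prefix 'c' in productions for T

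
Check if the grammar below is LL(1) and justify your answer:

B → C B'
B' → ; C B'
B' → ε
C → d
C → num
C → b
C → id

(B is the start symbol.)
Yes, the grammar is LL(1).

A grammar is LL(1) if for each non-terminal N with multiple productions, the predict sets of those productions are pairwise disjoint, where PREDICT(N → α) = (FIRST(α) \ {ε}) ∪ (FOLLOW(N) if α ⇒* ε).

Relevant sets:
  FOLLOW(B') = { $ }

For B':
  PREDICT(B' → ';' C B') = { ';' }
  PREDICT(B' → ε) = { $ }
For C:
  PREDICT(C → d) = { 'd' }
  PREDICT(C → num) = { 'num' }
  PREDICT(C → b) = { 'b' }
  PREDICT(C → id) = { 'id' }
B has a single production, so nothing to check there.

All predict sets are disjoint. The grammar IS LL(1).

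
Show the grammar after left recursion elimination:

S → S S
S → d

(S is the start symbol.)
S → d S'
S' → S S'
S' → ε

S is directly left-recursive. The standard transformation for
  A → A α₁ | ... | A α_m | β₁ | ... | β_n
is
  A  → β₁ A' | ... | β_n A'
  A' → α₁ A' | ... | α_m A' | ε

S → d becomes S → d S'
S → S S becomes S' → S S'
Add S' → ε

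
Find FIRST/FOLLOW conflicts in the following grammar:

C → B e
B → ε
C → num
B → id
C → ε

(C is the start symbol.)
Nullable non-terminals: B, C.
FIRST sets used below: FIRST(B) = { 'id', ε }

B: nullable alternative(s) B → ε; FOLLOW(B) = { 'e' }
  B → ε: FIRST \ {ε} = { } — this is the only nullable alternative, skip
  B → id: FIRST \ {ε} = { 'id' } — disjoint from FOLLOW(B)

C: nullable alternative(s) C → ε; FOLLOW(C) = { $ }
  C → B e: FIRST \ {ε} = { 'e', 'id' } — disjoint from FOLLOW(C)
  C → num: FIRST \ {ε} = { 'num' } — disjoint from FOLLOW(C)
  C → ε: FIRST \ {ε} = { } — this is the only nullable alternative, skip

No FIRST/FOLLOW conflicts found.

Answer: No FIRST/FOLLOW conflicts.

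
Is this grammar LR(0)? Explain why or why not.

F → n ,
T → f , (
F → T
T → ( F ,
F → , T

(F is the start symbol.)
Yes, the grammar is LR(0)

A grammar is LR(0) if no state in the canonical LR(0) collection has:
  - both a shift item (dot before a terminal) and a complete item (shift-reduce conflict), or
  - two or more complete items (reduce-reduce conflict; the accept item [F' → F .] counts as a complete item here).

Augment with F' → F and build the canonical LR(0) collection (I0 = CLOSURE({[F' → . F]}), then GOTO on every symbol after a dot until no new states appear). It has 13 states:
  I0: { [F → . , T], [F → . T], [F → . n ,], [F' → . F], [T → . ( F ,], [T → . f , (] }  — shift
  I1: { [F → . , T], [F → . T], [F → . n ,], [T → ( . F ,], [T → . ( F ,], [T → . f , (] }  — shift
  I2: { [F → , . T], [T → . ( F ,], [T → . f , (] }  — shift
  I3: { [F' → F .] }  — accept
  I4: { [F → T .] }  — reduce
  I5: { [T → f . , (] }  — shift
  I6: { [F → n . ,] }  — shift
  I7: { [F → n , .] }  — reduce
  I8: { [T → f , . (] }  — shift
  I9: { [T → f , ( .] }  — reduce
  I10: { [F → , T .] }  — reduce
  I11: { [T → ( F . ,] }  — shift
  I12: { [T → ( F , .] }  — reduce

Every state is either a pure shift/goto state or contains exactly one complete item and nothing to shift — no conflicts. The grammar is LR(0).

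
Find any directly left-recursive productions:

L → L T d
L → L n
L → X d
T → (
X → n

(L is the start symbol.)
L → L T d: LEFT RECURSIVE (starts with L)
L → L n: LEFT RECURSIVE (starts with L)
L → X d: starts with X
T → (: starts with '('
X → n: starts with n

The grammar has direct left recursion on: L.

Answer: Yes, L is left-recursive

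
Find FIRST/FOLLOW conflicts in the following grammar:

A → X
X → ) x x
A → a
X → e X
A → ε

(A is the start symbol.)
A FIRST/FOLLOW conflict occurs when a non-terminal N has a nullable alternative N → β (β ⇒* ε) and another alternative N → α with FIRST(α) ∩ FOLLOW(N) ≠ ∅: on such a lookahead the parser cannot decide between expanding α and letting N vanish via β.

Nullable non-terminals: A.
FIRST sets used below: FIRST(X) = { ')', 'e' }

A: nullable alternative(s) A → ε; FOLLOW(A) = { $ }
  A → X: FIRST \ {ε} = { ')', 'e' } — disjoint from FOLLOW(A)
  A → a: FIRST \ {ε} = { 'a' } — disjoint from FOLLOW(A)
  A → ε: FIRST \ {ε} = { } — this is the only nullable alternative, skip

X has no nullable alternative, so no FIRST/FOLLOW check is needed there.

No FIRST/FOLLOW conflicts found.

Answer: No FIRST/FOLLOW conflicts.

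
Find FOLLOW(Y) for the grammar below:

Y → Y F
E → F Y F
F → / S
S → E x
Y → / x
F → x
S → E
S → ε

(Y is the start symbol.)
{ $, '/', 'x' }

Y is the start symbol, so $ ∈ FOLLOW(Y).
In Y → Y F: Y is followed by F, add FIRST(F) \ {ε} = { '/', 'x' }
In E → F Y F: Y is followed by F, add FIRST(F) \ {ε} = { '/', 'x' }

Taking the union: FOLLOW(Y) = { $, '/', 'x' }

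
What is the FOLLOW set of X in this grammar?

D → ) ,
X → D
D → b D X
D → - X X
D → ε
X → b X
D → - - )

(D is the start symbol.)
{ $, ')', '-', 'b' }

In D → b D X: X is at the end, add FOLLOW(D)
In D → - X X: X is followed by X, add FIRST(X) \ {ε} = { ')', '-', 'b' }
  X is nullable, so also add FOLLOW(D)
In D → - X X: X is at the end, add FOLLOW(D)
In X → b X: X is at the end; this adds FOLLOW(X) to itself — nothing new

The FOLLOW sets referred to above (computed the same way, to a fixed point):
  FOLLOW(D) = { $, ')', '-', 'b' }

Taking the union: FOLLOW(X) = { $, ')', '-', 'b' }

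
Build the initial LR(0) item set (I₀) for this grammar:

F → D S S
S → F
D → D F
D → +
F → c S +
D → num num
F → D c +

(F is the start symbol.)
{ [D → . +], [D → . D F], [D → . num num], [F → . D S S], [F → . D c +], [F → . c S +], [F' → . F] }

First, augment the grammar with F' → F
I₀ = CLOSURE({ [F' → . F] }):
  [F' → . F] has the dot before F: add [F → . D S S], [F → . c S +], [F → . D c +]
  [F → . D S S] has the dot before D: add [D → . D F], [D → . +], [D → . num num]
No further items can be added.

I₀ = { [D → . +], [D → . D F], [D → . num num], [F → . D S S], [F → . D c +], [F → . c S +], [F' → . F] }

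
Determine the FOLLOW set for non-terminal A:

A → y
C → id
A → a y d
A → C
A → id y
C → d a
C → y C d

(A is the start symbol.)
{ $ }

A is the start symbol, so $ ∈ FOLLOW(A).
A does not occur on any right-hand side.

Taking the union: FOLLOW(A) = { $ }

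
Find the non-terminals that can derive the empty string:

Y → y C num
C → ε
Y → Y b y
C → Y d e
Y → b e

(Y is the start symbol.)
{ 'C' }

A non-terminal is nullable if it can derive ε (the empty string): either it has an ε-production, or it has a production whose right-hand side consists entirely of nullable non-terminals.

ε-productions: C → ε
So C is immediately nullable.
No further non-terminal can be added: every production for the remaining non-terminals contains a terminal or a non-nullable non-terminal.
Nullable = { 'C' }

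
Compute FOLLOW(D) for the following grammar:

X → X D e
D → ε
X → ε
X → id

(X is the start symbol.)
{ 'e' }

In X → X D e: D is followed by e, add FIRST(e) \ {ε} = { 'e' }

Taking the union: FOLLOW(D) = { 'e' }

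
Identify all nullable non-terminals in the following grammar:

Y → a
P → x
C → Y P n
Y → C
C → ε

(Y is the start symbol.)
A non-terminal is nullable if it can derive ε (the empty string): either it has an ε-production, or it has a production whose right-hand side consists entirely of nullable non-terminals.

ε-productions: C → ε
So C is immediately nullable.
Y → C: every symbol on the right is nullable, so Y is nullable too.
No further non-terminal can be added: every production for the remaining non-terminals contains a terminal or a non-nullable non-terminal.
Nullable = { 'C', 'Y' }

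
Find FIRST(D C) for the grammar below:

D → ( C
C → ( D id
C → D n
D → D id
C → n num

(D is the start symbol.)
{ '(' }

FIRST sets of the non-terminals involved (from the grammar, by fixed-point iteration):
  FIRST(D) = { '(' }

To compute FIRST(D C), process the symbols left to right:
Symbol D is a non-terminal. Add FIRST(D) \ {ε} = { '(' }
D is not nullable (ε ∉ FIRST(D)), so stop here.
FIRST(D C) = { '(' }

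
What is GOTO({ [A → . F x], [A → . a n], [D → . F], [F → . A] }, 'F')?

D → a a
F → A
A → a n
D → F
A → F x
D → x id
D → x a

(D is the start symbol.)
{ [A → F . x], [D → F .] }

GOTO(I, 'F') = CLOSURE({ [A → αX.β] : [A → α.Xβ] ∈ I, X = 'F' })

Items with dot before 'F', with the dot advanced:
  [A → . F x] → [A → F . x]
  [D → . F] → [D → F .]
Closure adds nothing (no advanced item has the dot before a non-terminal).

GOTO = { [A → F . x], [D → F .] }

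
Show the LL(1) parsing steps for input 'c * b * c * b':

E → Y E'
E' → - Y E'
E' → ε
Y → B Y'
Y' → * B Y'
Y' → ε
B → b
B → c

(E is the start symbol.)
LL(1) parsing maintains a stack (initially the start symbol over $) and the input. At each step: if the stack top is a terminal, match it against the current input token; if it is a non-terminal N, replace it with the RHS of M[N, lookahead] (the unique production whose predict set contains the lookahead).

Stack is shown with the top on the left.

Stack        Input            Action
------------------------------------
E $          c * b * c * b $  output E → Y E'
Y E' $       c * b * c * b $  output Y → B Y'
B Y' E' $    c * b * c * b $  output B → c
c Y' E' $    c * b * c * b $  match 'c'
Y' E' $      * b * c * b $    output Y' → * B Y'
* B Y' E' $  * b * c * b $    match '*'
B Y' E' $    b * c * b $      output B → b
b Y' E' $    b * c * b $      match 'b'
Y' E' $      * c * b $        output Y' → * B Y'
* B Y' E' $  * c * b $        match '*'
B Y' E' $    c * b $          output B → c
c Y' E' $    c * b $          match 'c'
Y' E' $      * b $            output Y' → * B Y'
* B Y' E' $  * b $            match '*'
B Y' E' $    b $              output B → b
b Y' E' $    b $              match 'b'
Y' E' $      $                output Y' → ε
E' $         $                output E' → ε
$            $                accept

The string is accepted.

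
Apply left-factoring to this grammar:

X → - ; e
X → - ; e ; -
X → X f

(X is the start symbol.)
X → - ; e X'
X' → ε
X' → ; -
X → X f

Left-factoring transforms A → αβ₁ | αβ₂ into A → αA' and A' → β₁ | β₂
(α is the longest common prefix among the alternatives). Repeat until
no nonterminal has two alternatives with a common prefix.

Round 1: X has alternatives sharing prefix '- ; e'. Introduce X': X → - ; e X'
  Add: X' → ε
  Add: X' → ; -

No remaining common prefixes — done.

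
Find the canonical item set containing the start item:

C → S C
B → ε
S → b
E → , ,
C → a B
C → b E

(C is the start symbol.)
{ [C → . S C], [C → . a B], [C → . b E], [C' → . C], [S → . b] }

First, augment the grammar with C' → C
I₀ = CLOSURE({ [C' → . C] }):
  [C' → . C] has the dot before C: add [C → . S C], [C → . a B], [C → . b E]
  [C → . S C] has the dot before S: add [S → . b]
No further items can be added.

I₀ = { [C → . S C], [C → . a B], [C → . b E], [C' → . C], [S → . b] }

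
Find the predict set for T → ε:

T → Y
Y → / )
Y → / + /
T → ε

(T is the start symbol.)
{ $ }

PREDICT(T → ε) = (FIRST(RHS) \ {ε}) ∪ (FOLLOW(T) if ε ∈ FIRST(RHS), i.e. RHS ⇒* ε)
The right-hand side is ε (FIRST(ε) = { ε }), so the predict set is FOLLOW(T) = { $ }
PREDICT(T → ε) = { $ }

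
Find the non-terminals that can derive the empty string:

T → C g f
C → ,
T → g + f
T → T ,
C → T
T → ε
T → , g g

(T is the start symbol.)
ε-productions: T → ε
So T is immediately nullable.
C → T: every symbol on the right is nullable, so C is nullable too.
Every non-terminal is now nullable.
Nullable = { 'C', 'T' }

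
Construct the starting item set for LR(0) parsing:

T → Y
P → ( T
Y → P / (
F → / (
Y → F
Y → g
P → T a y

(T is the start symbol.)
First, augment the grammar with T' → T
I₀ = CLOSURE({ [T' → . T] }):
  [T' → . T] has the dot before T: add [T → . Y]
  [T → . Y] has the dot before Y: add [Y → . P / (], [Y → . F], [Y → . g]
  [Y → . P / (] has the dot before P: add [P → . ( T], [P → . T a y]
  [Y → . F] has the dot before F: add [F → . / (]
No further items can be added.

I₀ = { [F → . / (], [P → . ( T], [P → . T a y], [T → . Y], [T' → . T], [Y → . F], [Y → . P / (], [Y → . g] }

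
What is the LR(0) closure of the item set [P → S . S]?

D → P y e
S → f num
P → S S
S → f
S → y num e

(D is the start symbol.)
{ [P → S . S], [S → . f num], [S → . f], [S → . y num e] }

Start with: [P → S . S]
  [P → S . S] has the dot before S: add [S → . f num], [S → . f], [S → . y num e]
No further items can be added.

CLOSURE = { [P → S . S], [S → . f num], [S → . f], [S → . y num e] }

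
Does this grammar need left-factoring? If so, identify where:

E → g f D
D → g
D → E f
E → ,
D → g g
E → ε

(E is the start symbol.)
Left-factoring is needed when two productions for the same non-terminal
share a common prefix on the right-hand side.

Productions for E:
  E → g f D
  E → ,
  E → ε
Productions for D:
  D → g
  D → E f
  D → g g

Found common prefix 'g' in productions for D

Answer: Yes, D has productions with common prefix 'g'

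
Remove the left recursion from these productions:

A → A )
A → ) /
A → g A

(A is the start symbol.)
A is directly left-recursive. The standard transformation for
  A → A α₁ | ... | A α_m | β₁ | ... | β_n
is
  A  → β₁ A' | ... | β_n A'
  A' → α₁ A' | ... | α_m A' | ε

A → ) / becomes A → ) / A'
A → g A becomes A → g A A'
A → A ) becomes A' → ) A'
Add A' → ε

Resulting grammar:
A → ) / A'
A → g A A'
A' → ) A'
A' → ε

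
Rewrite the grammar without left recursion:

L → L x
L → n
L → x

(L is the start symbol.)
L is directly left-recursive. The standard transformation for
  A → A α₁ | ... | A α_m | β₁ | ... | β_n
is
  A  → β₁ A' | ... | β_n A'
  A' → α₁ A' | ... | α_m A' | ε

L → n becomes L → n L'
L → x becomes L → x L'
L → L x becomes L' → x L'
Add L' → ε

Resulting grammar:
L → n L'
L → x L'
L' → x L'
L' → ε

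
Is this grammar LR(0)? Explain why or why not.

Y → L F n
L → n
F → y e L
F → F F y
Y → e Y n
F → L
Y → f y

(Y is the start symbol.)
Augment with Y' → Y and build the canonical LR(0) collection (I0 = CLOSURE({[Y' → . Y]}), then GOTO on every symbol after a dot until no new states appear). It has 17 states:
  I0: { [L → . n], [Y → . L F n], [Y → . e Y n], [Y → . f y], [Y' → . Y] }  — shift
  I1: { [F → . F F y], [F → . L], [F → . y e L], [L → . n], [Y → L . F n] }  — shift
  I2: { [Y' → Y .] }  — accept
  I3: { [L → . n], [Y → . L F n], [Y → . e Y n], [Y → . f y], [Y → e . Y n] }  — shift
  I4: { [Y → f . y] }  — shift
  I5: { [L → n .] }  — reduce
  I6: { [Y → f y .] }  — reduce
  I7: { [Y → e Y . n] }  — shift
  I8: { [Y → e Y n .] }  — reduce
  I9: { [F → . F F y], [F → . L], [F → . y e L], [F → F . F y], [L → . n], [Y → L F . n] }  — shift
  I10: { [F → L .] }  — reduce
  I11: { [F → y . e L] }  — shift
  I12: { [F → y e . L], [L → . n] }  — shift
  I13: { [F → y e L .] }  — reduce
  I14: { [F → . F F y], [F → . L], [F → . y e L], [F → F . F y], [F → F F . y], [L → . n] }  — shift
  I15: { [L → n .], [Y → L F n .] }  — 2 reduces
  I16: { [F → F F y .], [F → y . e L] }  — shift, reduce

Conflict in state I15:
  Reduce-reduce conflict: [L → n .] and [Y → L F n .]
So the grammar is NOT LR(0).

Answer: No. Reduce-reduce conflict: [L → n .] and [Y → L F n .]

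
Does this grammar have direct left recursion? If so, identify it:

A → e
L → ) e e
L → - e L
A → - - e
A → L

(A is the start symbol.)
A → e: starts with e
L → ) e e: starts with ')'
L → - e L: starts with '-'
A → - - e: starts with '-'
A → L: starts with L

No direct left recursion found.

Answer: No direct left recursion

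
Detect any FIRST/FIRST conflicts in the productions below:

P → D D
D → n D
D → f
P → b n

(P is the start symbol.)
A FIRST/FIRST conflict occurs when two productions N → α and N → β for the same non-terminal have FIRST(α) ∩ FIRST(β) ≠ ∅ (with ε ∈ FIRST of a nullable right-hand side, so two nullable alternatives also conflict).

FIRST sets of the non-terminals at (or reachable through a nullable prefix from) the front of some alternative:
  FIRST(D) = { 'f', 'n' }

Productions for P:
  P → D D: FIRST = { 'f', 'n' }
  P → b n: FIRST = { 'b' }
Productions for D:
  D → n D: FIRST = { 'n' }
  D → f: FIRST = { 'f' }

All alternatives of each non-terminal have pairwise disjoint FIRST sets.

Answer: No FIRST/FIRST conflicts.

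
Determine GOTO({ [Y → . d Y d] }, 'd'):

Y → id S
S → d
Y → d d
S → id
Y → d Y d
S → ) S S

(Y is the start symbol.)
GOTO(I, 'd') = CLOSURE({ [A → αX.β] : [A → α.Xβ] ∈ I, X = 'd' })

Items with dot before 'd', with the dot advanced:
  [Y → . d Y d] → [Y → d . Y d]
Closure of the advanced items:
  [Y → d . Y d] has the dot before Y: add [Y → . id S], [Y → . d d], [Y → . d Y d]

GOTO = { [Y → . d Y d], [Y → . d d], [Y → . id S], [Y → d . Y d] }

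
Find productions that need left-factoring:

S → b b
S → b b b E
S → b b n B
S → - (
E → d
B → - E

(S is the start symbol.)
Left-factoring is needed when two productions for the same non-terminal
share a common prefix on the right-hand side.

Productions for S:
  S → b b
  S → b b b E
  S → b b n B
  S → - (

Found common prefix 'b b' in productions for S

Answer: Yes, S has productions with common prefix 'b b'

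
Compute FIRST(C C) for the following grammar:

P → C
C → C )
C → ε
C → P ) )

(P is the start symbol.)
FIRST sets of the non-terminals involved (from the grammar, by fixed-point iteration):
  FIRST(C) = { ')', ε }

To compute FIRST(C C), process the symbols left to right:
Symbol C is a non-terminal. Add FIRST(C) \ {ε} = { ')' }
C is nullable (ε ∈ FIRST(C)), continue to the next symbol.
Symbol C is a non-terminal. Add FIRST(C) \ {ε} = { ')' }
C is nullable (ε ∈ FIRST(C)), continue to the next symbol.
All symbols are nullable, so ε is in the result.
FIRST(C C) = { ')', ε }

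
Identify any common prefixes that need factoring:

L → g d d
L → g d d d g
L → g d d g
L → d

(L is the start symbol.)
Left-factoring is needed when two productions for the same non-terminal
share a common prefix on the right-hand side.

Productions for L:
  L → g d d
  L → g d d d g
  L → g d d g
  L → d

Found common prefix 'g d d' in productions for L

Answer: Yes, L has productions with common prefix 'g d d'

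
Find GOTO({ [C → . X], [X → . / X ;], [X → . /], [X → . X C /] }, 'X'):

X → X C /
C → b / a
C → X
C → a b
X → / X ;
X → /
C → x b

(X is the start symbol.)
GOTO(I, 'X') = CLOSURE({ [A → αX.β] : [A → α.Xβ] ∈ I, X = 'X' })

Items with dot before 'X', with the dot advanced:
  [C → . X] → [C → X .]
  [X → . X C /] → [X → X . C /]
Closure of the advanced items:
  [X → X . C /] has the dot before C: add [C → . b / a], [C → . X], [C → . a b], [C → . x b]
  [C → . X] has the dot before X: add [X → . X C /], [X → . / X ;], [X → . /]

GOTO = { [C → . X], [C → . a b], [C → . b / a], [C → . x b], [C → X .], [X → . / X ;], [X → . /], [X → . X C /], [X → X . C /] }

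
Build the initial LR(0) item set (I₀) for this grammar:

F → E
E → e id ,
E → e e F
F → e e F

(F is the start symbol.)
First, augment the grammar with F' → F
I₀ = CLOSURE({ [F' → . F] }):
  [F' → . F] has the dot before F: add [F → . E], [F → . e e F]
  [F → . E] has the dot before E: add [E → . e id ,], [E → . e e F]
No further items can be added.

I₀ = { [E → . e e F], [E → . e id ,], [F → . E], [F → . e e F], [F' → . F] }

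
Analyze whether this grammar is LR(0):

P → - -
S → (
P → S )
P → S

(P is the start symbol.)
Augment with P' → P and build the canonical LR(0) collection (I0 = CLOSURE({[P' → . P]}), then GOTO on every symbol after a dot until no new states appear). It has 7 states:
  I0: { [P → . - -], [P → . S )], [P → . S], [P' → . P], [S → . (] }  — shift
  I1: { [S → ( .] }  — reduce
  I2: { [P → - . -] }  — shift
  I3: { [P' → P .] }  — accept
  I4: { [P → S . )], [P → S .] }  — shift, reduce
  I5: { [P → S ) .] }  — reduce
  I6: { [P → - - .] }  — reduce

Conflict in state I4:
  Shift-reduce conflict between [P → S .] and [P → S . )]
So the grammar is NOT LR(0).

Answer: No. Shift-reduce conflict between [P → S .] and [P → S . )]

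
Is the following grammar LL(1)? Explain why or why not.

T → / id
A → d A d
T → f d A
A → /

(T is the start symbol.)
For T:
  PREDICT(T → '/' id) = { '/' }
  PREDICT(T → f d A) = { 'f' }
For A:
  PREDICT(A → d A d) = { 'd' }
  PREDICT(A → '/') = { '/' }

All predict sets are disjoint. The grammar IS LL(1).

Answer: Yes, the grammar is LL(1).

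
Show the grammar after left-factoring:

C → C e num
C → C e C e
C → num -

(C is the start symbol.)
C → C e C'
C' → num
C' → C e
C → num -

Left-factoring transforms A → αβ₁ | αβ₂ into A → αA' and A' → β₁ | β₂
(α is the longest common prefix among the alternatives). Repeat until
no nonterminal has two alternatives with a common prefix.

Round 1: C has alternatives sharing prefix 'C e'. Introduce C': C → C e C'
  Add: C' → num
  Add: C' → C e

No remaining common prefixes — done.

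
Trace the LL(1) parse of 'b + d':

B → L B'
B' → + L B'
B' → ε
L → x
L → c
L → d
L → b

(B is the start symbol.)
LL(1) parsing maintains a stack (initially the start symbol over $) and the input. At each step: if the stack top is a terminal, match it against the current input token; if it is a non-terminal N, replace it with the RHS of M[N, lookahead] (the unique production whose predict set contains the lookahead).

Stack is shown with the top on the left.

Stack     Input    Action
-------------------------
B $       b + d $  output B → L B'
L B' $    b + d $  output L → b
b B' $    b + d $  match 'b'
B' $      + d $    output B' → + L B'
+ L B' $  + d $    match '+'
L B' $    d $      output L → d
d B' $    d $      match 'd'
B' $      $        output B' → ε
$         $        accept

The string is accepted.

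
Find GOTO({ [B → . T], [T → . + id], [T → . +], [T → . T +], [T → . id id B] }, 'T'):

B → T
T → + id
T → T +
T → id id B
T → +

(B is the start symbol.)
{ [B → T .], [T → T . +] }

GOTO(I, 'T') = CLOSURE({ [A → αX.β] : [A → α.Xβ] ∈ I, X = 'T' })

Items with dot before 'T', with the dot advanced:
  [B → . T] → [B → T .]
  [T → . T +] → [T → T . +]
Closure adds nothing (no advanced item has the dot before a non-terminal).

GOTO = { [B → T .], [T → T . +] }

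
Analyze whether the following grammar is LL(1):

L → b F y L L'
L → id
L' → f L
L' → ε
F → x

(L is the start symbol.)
No. Predict set conflict for L': { 'f' }

Relevant sets:
  FOLLOW(L') = { $, 'f' }

For L:
  PREDICT(L → b F y L L') = { 'b' }
  PREDICT(L → id) = { 'id' }
For L':
  PREDICT(L' → f L) = { 'f' }
  PREDICT(L' → ε) = { $, 'f' }
F has a single production, so nothing to check there.

Conflict found: Predict set conflict for L': { 'f' }
The grammar is NOT LL(1).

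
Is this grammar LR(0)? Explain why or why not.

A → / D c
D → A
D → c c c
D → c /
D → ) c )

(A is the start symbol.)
A grammar is LR(0) if no state in the canonical LR(0) collection has:
  - both a shift item (dot before a terminal) and a complete item (shift-reduce conflict), or
  - two or more complete items (reduce-reduce conflict; the accept item [A' → A .] counts as a complete item here).

Augment with A' → A and build the canonical LR(0) collection (I0 = CLOSURE({[A' → . A]}), then GOTO on every symbol after a dot until no new states appear). It has 13 states:
  I0: { [A → . / D c], [A' → . A] }  — shift
  I1: { [A → . / D c], [A → / . D c], [D → . ) c )], [D → . A], [D → . c /], [D → . c c c] }  — shift
  I2: { [A' → A .] }  — accept
  I3: { [D → ) . c )] }  — shift
  I4: { [D → A .] }  — reduce
  I5: { [A → / D . c] }  — shift
  I6: { [D → c . /], [D → c . c c] }  — shift
  I7: { [D → c / .] }  — reduce
  I8: { [D → c c . c] }  — shift
  I9: { [D → c c c .] }  — reduce
  I10: { [A → / D c .] }  — reduce
  I11: { [D → ) c . )] }  — shift
  I12: { [D → ) c ) .] }  — reduce

Every state is either a pure shift/goto state or contains exactly one complete item and nothing to shift — no conflicts. The grammar is LR(0).

Answer: Yes, the grammar is LR(0)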